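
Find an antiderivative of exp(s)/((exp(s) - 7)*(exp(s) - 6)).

Let u = e^s, du = e^s ds.
The integral becomes ∫ du/((u-6)(u-7)); decompose into partial fractions.

log(exp(s) - 7) - log(exp(s) - 6) + C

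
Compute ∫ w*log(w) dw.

w**2*log(w)/2 - w**2/4 + C

Use integration by parts with u = log(w), dv = w dw.
Then du = 1/w dw and v = w**2/2.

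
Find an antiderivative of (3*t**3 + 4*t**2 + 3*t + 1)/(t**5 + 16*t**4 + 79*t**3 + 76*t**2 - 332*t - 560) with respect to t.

Factor the denominator: (t - 2)*(t + 2)*(t + 4)*(t + 5)*(t + 7).
Partial-fraction decomposition: -853/(270*(t + 7)) + 289/(42*(t + 5)) - 139/(36*(t + 4)) + 13/(120*(t + 2)) + 47/(1512*(t - 2)).
Integrate each term: A/(t−a) contributes A·log|t−a|.

47*log(t - 2)/1512 + 13*log(t + 2)/120 - 139*log(t + 4)/36 + 289*log(t + 5)/42 - 853*log(t + 7)/270 + C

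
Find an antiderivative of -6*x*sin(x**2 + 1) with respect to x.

3*cos(x**2 + 1) + C

Let u = x**2 + 1, so du = (2*x) dx.
Rewriting, the integral becomes -3·∫ sin(u) du = -3·-cos(u).
Substituting back, u = x**2 + 1.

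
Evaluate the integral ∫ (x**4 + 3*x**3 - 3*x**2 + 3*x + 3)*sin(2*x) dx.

Use integration by parts with u = x**4 + 3*x**3 - 3*x**2 + 3*x + 3, dv = sin(2*x) dx, so v = -cos(2*x)/2.
Apply parts 4 times (tabular method): alternate signs, differentiate u down to 0, integrate dv up.

-x**4*cos(2*x)/2 + x**3*sin(2*x) - 3*x**3*cos(2*x)/2 + 9*x**2*sin(2*x)/4 + 3*x**2*cos(2*x) - 3*x*sin(2*x) + 3*x*cos(2*x)/4 - 3*sin(2*x)/8 - 3*cos(2*x) + C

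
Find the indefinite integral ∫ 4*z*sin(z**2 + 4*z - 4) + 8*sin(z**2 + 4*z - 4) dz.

-2*cos(z**2 + 4*z - 4) + C

Let u = z**2 + 4*z - 4, so du = (2*z + 4) dz.
Rewriting, the integral becomes 2·∫ sin(u) du = 2·-cos(u).
Substituting back, u = z**2 + 4*z - 4.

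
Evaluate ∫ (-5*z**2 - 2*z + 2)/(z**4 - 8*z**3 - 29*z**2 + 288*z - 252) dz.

-257*log(z - 7)/78 + 19*log(z - 6)/6 - log(z - 1)/42 + 83*log(z + 6)/546 + C

Factor the denominator: (z - 7)*(z - 6)*(z - 1)*(z + 6).
Partial-fraction decomposition: 83/(546*(z + 6)) - 1/(42*(z - 1)) + 19/(6*(z - 6)) - 257/(78*(z - 7)).
Integrate each term: A/(z−a) contributes A·log|z−a|.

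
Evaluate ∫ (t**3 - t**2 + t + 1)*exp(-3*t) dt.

Use integration by parts with u = t**3 - t**2 + t + 1, dv = exp(-3*t) dt, so v = -exp(-3*t)/3.
Apply parts 3 times (tabular method): alternate signs, differentiate u down to 0, integrate dv up.

(-3*t**3 - 3*t - 4)*exp(-3*t)/9 + C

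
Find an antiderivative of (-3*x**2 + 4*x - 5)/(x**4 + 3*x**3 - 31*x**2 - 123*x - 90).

Factor the denominator: (x - 6)*(x + 1)*(x + 3)*(x + 5).
Partial-fraction decomposition: 25/(22*(x + 5)) - 11/(9*(x + 3)) + 3/(14*(x + 1)) - 89/(693*(x - 6)).
Integrate each term: A/(x−a) contributes A·log|x−a|.

-89*log(x - 6)/693 + 3*log(x + 1)/14 - 11*log(x + 3)/9 + 25*log(x + 5)/22 + C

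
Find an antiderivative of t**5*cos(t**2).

Let u = t², du = 2t dt; rewrite as (1/2)∫ u^2·cos(1u) du.
Now integrate by parts 2 times.

t**4*sin(t**2)/2 + t**2*cos(t**2) - sin(t**2) + C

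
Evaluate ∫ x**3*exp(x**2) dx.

(x**2 - 1)*exp(x**2)/2 + C

Let u = x², du = 2x dx; rewrite as (1/2)∫ u^1·exp(1u) du.
Now integrate by parts 1 time.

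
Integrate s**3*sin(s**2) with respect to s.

Let u = s², du = 2s ds; rewrite as (1/2)∫ u^1·sin(1u) du.
Now integrate by parts 1 time.

-s**2*cos(s**2)/2 + sin(s**2)/2 + C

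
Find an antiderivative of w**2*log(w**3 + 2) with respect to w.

w**3*log(w**3 + 2)/3 - w**3/3 + 2*log(w**3 + 2)/3 + C

Let u = w**3 + 2, so du = (3*w**2) dw.
The integral becomes (1/3)·∫ log(u) du; integrate by parts with u′=log(u), dv′=du.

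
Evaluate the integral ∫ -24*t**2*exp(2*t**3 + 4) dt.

-4*exp(2*t**3 + 4) + C

Let u = 2*t**3 + 4, so du = (6*t**2) dt.
Rewriting, the integral becomes -4·∫ e^u du = -4·e^u.
Substituting back, u = 2*t**3 + 4.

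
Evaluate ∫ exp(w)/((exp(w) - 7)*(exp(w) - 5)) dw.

log(exp(w) - 7)/2 - log(exp(w) - 5)/2 + C

Let u = e^w, du = e^w dw.
The integral becomes ∫ du/((u-7)(u-5)); decompose into partial fractions.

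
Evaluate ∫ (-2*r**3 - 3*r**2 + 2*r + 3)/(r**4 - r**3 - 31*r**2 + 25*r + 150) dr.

Factor the denominator: (r - 5)*(r - 3)*(r + 2)*(r + 5).
Partial-fraction decomposition: -7/(10*(r + 5)) + 1/(35*(r + 2)) + 9/(10*(r - 3)) - 78/(35*(r - 5)).
Integrate each term: A/(r−a) contributes A·log|r−a|.

-78*log(r - 5)/35 + 9*log(r - 3)/10 + log(r + 2)/35 - 7*log(r + 5)/10 + C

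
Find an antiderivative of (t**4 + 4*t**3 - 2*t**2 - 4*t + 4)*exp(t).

(t**4 - 2*t**2 + 4)*exp(t) + C

Use integration by parts with u = t**4 + 4*t**3 - 2*t**2 - 4*t + 4, dv = exp(t) dt, so v = exp(t).
Apply parts 4 times (tabular method): alternate signs, differentiate u down to 0, integrate dv up.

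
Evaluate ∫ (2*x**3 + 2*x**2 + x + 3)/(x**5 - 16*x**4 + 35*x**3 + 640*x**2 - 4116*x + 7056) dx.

397*log(x - 7)/21 - 11909*log(x - 6)/676 - 167*log(x - 4)/132 - 296*log(x + 7)/13013 + 513/(26*x - 156) + C

Factor the denominator: (x - 7)*(x - 6)**2*(x - 4)*(x + 7).
Partial-fraction decomposition: -296/(13013*(x + 7)) - 167/(132*(x - 4)) - 11909/(676*(x - 6)) - 513/(26*(x - 6)**2) + 397/(21*(x - 7)).
Integrate each term; A/(x−a) gives A·log|x−a|; A/(x−a)² gives −A/(x−a).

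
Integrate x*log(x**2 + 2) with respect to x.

x**2*log(x**2 + 2)/2 - x**2/2 + log(x**2 + 2) + C

Let u = x**2 + 2, so du = (2*x) dx.
The integral becomes (1/2)·∫ log(u) du; integrate by parts with u′=log(u), dv′=du.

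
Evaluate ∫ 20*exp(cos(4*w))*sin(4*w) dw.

Let u = cos(4*w), so du = (-4*sin(4*w)) dw.
Rewriting, the integral becomes -5·∫ e^u du = -5·e^u.
Substituting back, u = cos(4*w).

-5*exp(cos(4*w)) + C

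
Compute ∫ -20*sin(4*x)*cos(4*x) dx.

-5*sin(4*x)**2/2 + C

Let u = sin(4*x), so du = (4*cos(4*x)) dx.
Rewriting, the integral becomes -5·∫ u^1 du = -5·u^2/2.
Substituting back, u = sin(4*x).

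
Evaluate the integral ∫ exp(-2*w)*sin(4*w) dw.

Let I denote the integral. Integrate by parts with u = sin(4*w), dv = exp(-2*w) dw, so v = -exp(-2*w)/2: I = -exp(-2*w)*sin(4*w)/2 + 2·∫ exp(-2*w)*cos(4*w) dw.
Apply parts again with u = cos(4*w), dv = exp(-2*w) dw: ∫ exp(-2*w)*cos(4*w) dw = -exp(-2*w)*cos(4*w)/2 − 2·I. Substituting back brings back I: I = -exp(-2*w)*sin(4*w)/2 - exp(-2*w)*cos(4*w) − 4·I.
Solving for I: (1 + 4)·I equals the remaining terms, so I = (1/5)·(-exp(-2*w)*sin(4*w)/2 - exp(-2*w)*cos(4*w)).

-exp(-2*w)*sin(4*w)/10 - exp(-2*w)*cos(4*w)/5 + C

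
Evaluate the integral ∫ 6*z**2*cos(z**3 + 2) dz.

Let u = z**3 + 2, so du = (3*z**2) dz.
Rewriting, the integral becomes 2·∫ cos(u) du = 2·sin(u).
Substituting back, u = z**3 + 2.

2*sin(z**3 + 2) + C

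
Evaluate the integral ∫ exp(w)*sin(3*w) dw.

exp(w)*sin(3*w)/10 - 3*exp(w)*cos(3*w)/10 + C

Let I denote the integral. Integrate by parts with u = sin(3*w), dv = exp(w) dw, so v = exp(w): I = exp(w)*sin(3*w) − 3·∫ exp(w)*cos(3*w) dw.
Apply parts again with u = cos(3*w), dv = exp(w) dw: ∫ exp(w)*cos(3*w) dw = exp(w)*cos(3*w) + 3·I. Substituting back brings back I: I = exp(w)*sin(3*w) - 3*exp(w)*cos(3*w) − 9·I.
Solving for I: (1 + 9)·I equals the remaining terms, so I = (1/10)·(exp(w)*sin(3*w) - 3*exp(w)*cos(3*w)).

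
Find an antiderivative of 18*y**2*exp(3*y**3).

Let u = 3*y**3, so du = (9*y**2) dy.
Rewriting, the integral becomes 2·∫ e^u du = 2·e^u.
Substituting back, u = 3*y**3.

2*exp(3*y**3) + C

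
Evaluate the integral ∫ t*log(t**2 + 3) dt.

Let u = t**2 + 3, so du = (2*t) dt.
The integral becomes (1/2)·∫ log(u) du; integrate by parts with u′=log(u), dv′=du.

t**2*log(t**2 + 3)/2 - t**2/2 + 3*log(t**2 + 3)/2 + C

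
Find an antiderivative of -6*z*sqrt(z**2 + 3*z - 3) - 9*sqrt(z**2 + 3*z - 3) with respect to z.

Let u = z**2 + 3*z - 3, so du = (2*z + 3) dz.
Rewriting, the integral becomes -3·∫ √u du = -3·(2/3)u^(3/2).
Substituting back, u = z**2 + 3*z - 3.

-2*(z**2 + 3*z - 3)**(3/2) + C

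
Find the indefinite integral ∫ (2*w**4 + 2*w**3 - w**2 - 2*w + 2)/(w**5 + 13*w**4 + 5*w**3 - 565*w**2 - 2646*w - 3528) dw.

Factor the denominator: (w - 7)*(w + 3)*(w + 4)*(w + 6)*(w + 7).
Partial-fraction decomposition: 1361/(56*(w + 7)) - 1069/(39*(w + 6)) + 63/(11*(w + 4)) - 107/(120*(w + 3)) + 5427/(20020*(w - 7)).
Integrate each term: A/(w−a) contributes A·log|w−a|.

5427*log(w - 7)/20020 - 107*log(w + 3)/120 + 63*log(w + 4)/11 - 1069*log(w + 6)/39 + 1361*log(w + 7)/56 + C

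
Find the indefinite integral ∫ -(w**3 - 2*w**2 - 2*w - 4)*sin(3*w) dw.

Use integration by parts with u = w**3 - 2*w**2 - 2*w - 4, dv = -sin(3*w) dw, so v = cos(3*w)/3.
Apply parts 3 times (tabular method): alternate signs, differentiate u down to 0, integrate dv up.

w**3*cos(3*w)/3 - w**2*sin(3*w)/3 - 2*w**2*cos(3*w)/3 + 4*w*sin(3*w)/9 - 8*w*cos(3*w)/9 + 8*sin(3*w)/27 - 32*cos(3*w)/27 + C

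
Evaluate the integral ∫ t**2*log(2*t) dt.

Use integration by parts with u = log(2*t), dv = t**2 dt.
Then du = 1/t dt and v = t**3/3.

t**3*(log(t) + log(2))/3 - t**3/9 + C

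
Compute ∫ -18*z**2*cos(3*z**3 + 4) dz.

Let u = 3*z**3 + 4, so du = (9*z**2) dz.
Rewriting, the integral becomes -2·∫ cos(u) du = -2·sin(u).
Substituting back, u = 3*z**3 + 4.

-2*sin(3*z**3 + 4) + C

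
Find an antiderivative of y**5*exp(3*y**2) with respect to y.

Let u = y², du = 2y dy; rewrite as (1/2)∫ u^2·exp(3u) du.
Now integrate by parts 2 times.

(9*y**4 - 6*y**2 + 2)*exp(3*y**2)/54 + C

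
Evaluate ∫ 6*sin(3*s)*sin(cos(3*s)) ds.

Let u = cos(3*s), so du = (-3*sin(3*s)) ds.
Rewriting, the integral becomes -2·∫ sin(u) du = -2·-cos(u).
Substituting back, u = cos(3*s).

2*cos(cos(3*s)) + C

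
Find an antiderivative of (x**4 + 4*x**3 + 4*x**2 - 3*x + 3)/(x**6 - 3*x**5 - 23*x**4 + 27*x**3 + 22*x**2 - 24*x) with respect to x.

Factor the denominator: x*(x - 6)*(x - 1)**2*(x + 1)*(x + 4).
Partial-fraction decomposition: -79/(3000*(x + 4)) + 1/(12*(x + 1)) - 3/(20*(x - 1)) - 9/(50*(x - 1)**2) + 109/(500*(x - 6)) - 1/(8*x).
Integrate each term; A/(x−a) gives A·log|x−a|; A/(x−a)² gives −A/(x−a).

-log(x)/8 + 109*log(x - 6)/500 - 3*log(x - 1)/20 + log(x + 1)/12 - 79*log(x + 4)/3000 + 9/(50*x - 50) + C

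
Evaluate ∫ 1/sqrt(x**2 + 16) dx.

log(x + sqrt(x**2 + 16)) + C

Substitute x = 4·tan(θ), so dx = 4·sec(θ)^2 dθ and the radical becomes sqrt(x**2 + 16) = 4·sec(θ) by the Pythagorean identity.
Integrate the resulting trig expression in θ, then back-substitute tan(θ) = x/4, sec(θ) = sqrt(x**2 + 16)/4 (absorbing any constant into C).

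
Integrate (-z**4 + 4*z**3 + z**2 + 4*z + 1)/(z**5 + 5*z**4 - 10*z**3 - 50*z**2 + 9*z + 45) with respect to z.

Factor the denominator: (z - 3)*(z - 1)*(z + 1)*(z + 3)*(z + 5).
Partial-fraction decomposition: -373/(128*(z + 5)) + 191/(96*(z + 3)) - 7/(64*(z + 1)) - 3/(32*(z - 1)) + 49/(384*(z - 3)).
Integrate each term: A/(z−a) contributes A·log|z−a|.

49*log(z - 3)/384 - 3*log(z - 1)/32 - 7*log(z + 1)/64 + 191*log(z + 3)/96 - 373*log(z + 5)/128 + C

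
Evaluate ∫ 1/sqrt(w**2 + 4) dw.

Substitute w = 2·tan(θ), so dw = 2·sec(θ)^2 dθ and the radical becomes sqrt(w**2 + 4) = 2·sec(θ) by the Pythagorean identity.
Integrate the resulting trig expression in θ, then back-substitute tan(θ) = w/2, sec(θ) = sqrt(w**2 + 4)/2 (absorbing any constant into C).

log(w + sqrt(w**2 + 4)) + C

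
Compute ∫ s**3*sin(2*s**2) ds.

-s**2*cos(2*s**2)/4 + sin(2*s**2)/8 + C

Let u = s², du = 2s ds; rewrite as (1/2)∫ u^1·sin(2u) du.
Now integrate by parts 1 time.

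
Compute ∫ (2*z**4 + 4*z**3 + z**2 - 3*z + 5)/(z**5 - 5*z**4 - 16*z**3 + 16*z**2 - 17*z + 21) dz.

Factor the denominator: (z - 7)*(z - 1)*(z + 3)*(z**2 + 1).
Partial-fraction decomposition: -(37*z - 141)/(500*(z**2 + 1)) + 77/(400*(z + 3)) - 3/(16*(z - 1)) + 2069/(1000*(z - 7)).
Integrate each term; A/(z−a) gives A·log|z−a|; the (Bz+D)/(z²+p²) term gives a log and an atan.

2069*log(z - 7)/1000 - 3*log(z - 1)/16 + 77*log(z + 3)/400 - 37*log(z**2 + 1)/1000 + 141*atan(z)/500 + C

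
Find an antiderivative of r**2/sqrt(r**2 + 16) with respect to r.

Substitute r = 4·tan(θ), so dr = 4·sec(θ)^2 dθ and the radical becomes sqrt(r**2 + 16) = 4·sec(θ) by the Pythagorean identity.
Integrate the resulting trig expression in θ, then back-substitute tan(θ) = r/4, sec(θ) = sqrt(r**2 + 16)/4 (absorbing any constant into C).

r*sqrt(r**2 + 16)/2 - 8*log(r + sqrt(r**2 + 16)) + C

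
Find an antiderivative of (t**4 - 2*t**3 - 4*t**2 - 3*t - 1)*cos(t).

t**4*sin(t) - 2*t**3*sin(t) + 4*t**3*cos(t) - 16*t**2*sin(t) - 6*t**2*cos(t) + 9*t*sin(t) - 32*t*cos(t) + 31*sin(t) + 9*cos(t) + C

Use integration by parts with u = t**4 - 2*t**3 - 4*t**2 - 3*t - 1, dv = cos(t) dt, so v = sin(t).
Apply parts 4 times (tabular method): alternate signs, differentiate u down to 0, integrate dv up.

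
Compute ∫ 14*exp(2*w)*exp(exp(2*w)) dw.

7*exp(exp(2*w)) + C

Let u = exp(2*w), so du = (2*exp(2*w)) dw.
Rewriting, the integral becomes 7·∫ e^u du = 7·e^u.
Substituting back, u = exp(2*w).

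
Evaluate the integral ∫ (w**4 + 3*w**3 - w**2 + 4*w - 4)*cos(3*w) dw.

w**4*sin(3*w)/3 + w**3*sin(3*w) + 4*w**3*cos(3*w)/9 - 7*w**2*sin(3*w)/9 + w**2*cos(3*w) + 2*w*sin(3*w)/3 - 14*w*cos(3*w)/27 - 94*sin(3*w)/81 + 2*cos(3*w)/9 + C

Use integration by parts with u = w**4 + 3*w**3 - w**2 + 4*w - 4, dv = cos(3*w) dw, so v = sin(3*w)/3.
Apply parts 4 times (tabular method): alternate signs, differentiate u down to 0, integrate dv up.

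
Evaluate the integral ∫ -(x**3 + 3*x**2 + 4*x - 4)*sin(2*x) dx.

Use integration by parts with u = x**3 + 3*x**2 + 4*x - 4, dv = -sin(2*x) dx, so v = cos(2*x)/2.
Apply parts 3 times (tabular method): alternate signs, differentiate u down to 0, integrate dv up.

x**3*cos(2*x)/2 - 3*x**2*sin(2*x)/4 + 3*x**2*cos(2*x)/2 - 3*x*sin(2*x)/2 + 5*x*cos(2*x)/4 - 5*sin(2*x)/8 - 11*cos(2*x)/4 + C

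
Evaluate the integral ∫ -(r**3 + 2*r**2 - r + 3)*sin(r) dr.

r**3*cos(r) - 3*r**2*sin(r) + 2*r**2*cos(r) - 4*r*sin(r) - 7*r*cos(r) + 7*sin(r) - cos(r) + C

Use integration by parts with u = r**3 + 2*r**2 - r + 3, dv = -sin(r) dr, so v = cos(r).
Apply parts 3 times (tabular method): alternate signs, differentiate u down to 0, integrate dv up.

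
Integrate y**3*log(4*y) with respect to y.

Use integration by parts with u = log(4*y), dv = y**3 dy.
Then du = 1/y dy and v = y**4/4.

y**4*(log(y) + 2*log(2))/4 - y**4/16 + C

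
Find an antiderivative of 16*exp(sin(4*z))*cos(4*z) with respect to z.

4*exp(sin(4*z)) + C

Let u = sin(4*z), so du = (4*cos(4*z)) dz.
Rewriting, the integral becomes 4·∫ e^u du = 4·e^u.
Substituting back, u = sin(4*z).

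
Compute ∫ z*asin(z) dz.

z**2*asin(z)/2 + z*sqrt(-z**2 + 1)/4 - asin(z)/4 + C

Use integration by parts with u = arcsin(z), dv = z dz.
Then du = 1/sqrt(-z**2 + 1) dz.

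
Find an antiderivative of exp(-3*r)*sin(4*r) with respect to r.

Let I denote the integral. Integrate by parts with u = sin(4*r), dv = exp(-3*r) dr, so v = -exp(-3*r)/3: I = -exp(-3*r)*sin(4*r)/3 + (4/3)·∫ exp(-3*r)*cos(4*r) dr.
Apply parts again with u = cos(4*r), dv = exp(-3*r) dr: ∫ exp(-3*r)*cos(4*r) dr = -exp(-3*r)*cos(4*r)/3 − (4/3)·I. Substituting back brings back I: I = -exp(-3*r)*sin(4*r)/3 - 4*exp(-3*r)*cos(4*r)/9 − (16/9)·I.
Solving for I: (1 + 16/9)·I equals the remaining terms, so I = (9/25)·(-exp(-3*r)*sin(4*r)/3 - 4*exp(-3*r)*cos(4*r)/9).

-3*exp(-3*r)*sin(4*r)/25 - 4*exp(-3*r)*cos(4*r)/25 + C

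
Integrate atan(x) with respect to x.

Use integration by parts with u = arctan(x), dv = dx.
Then du = 1/(x**2 + 1) dx.

x*atan(x) - log(x**2 + 1)/2 + C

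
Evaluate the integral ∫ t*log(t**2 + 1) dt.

Let u = t**2 + 1, so du = (2*t) dt.
The integral becomes (1/2)·∫ log(u) du; integrate by parts with u′=log(u), dv′=du.

t**2*log(t**2 + 1)/2 - t**2/2 + log(t**2 + 1)/2 + C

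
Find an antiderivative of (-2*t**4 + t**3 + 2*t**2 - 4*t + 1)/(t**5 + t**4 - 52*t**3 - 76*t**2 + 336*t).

Factor the denominator: t*(t - 7)*(t - 2)*(t + 4)*(t + 6).
Partial-fraction decomposition: -2711/(1248*(t + 6)) + 527/(528*(t + 4)) + 23/(480*(t - 2)) - 4388/(5005*(t - 7)) + 1/(336*t).
Integrate each term: A/(t−a) contributes A·log|t−a|.

log(t)/336 - 4388*log(t - 7)/5005 + 23*log(t - 2)/480 + 527*log(t + 4)/528 - 2711*log(t + 6)/1248 + C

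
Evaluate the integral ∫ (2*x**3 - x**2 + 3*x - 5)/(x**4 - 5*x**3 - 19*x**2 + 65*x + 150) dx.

Factor the denominator: (x - 5)**2*(x + 2)*(x + 3).
Partial-fraction decomposition: 77/(64*(x + 3)) - 31/(49*(x + 2)) + 4483/(3136*(x - 5)) + 235/(56*(x - 5)**2).
Integrate each term; A/(x−a) gives A·log|x−a|; A/(x−a)² gives −A/(x−a).

4483*log(x - 5)/3136 - 31*log(x + 2)/49 + 77*log(x + 3)/64 - 235/(56*x - 280) + C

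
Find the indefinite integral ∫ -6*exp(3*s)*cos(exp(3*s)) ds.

-2*sin(exp(3*s)) + C

Let u = exp(3*s), so du = (3*exp(3*s)) ds.
Rewriting, the integral becomes -2·∫ cos(u) du = -2·sin(u).
Substituting back, u = exp(3*s).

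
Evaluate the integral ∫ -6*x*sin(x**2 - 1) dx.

Let u = x**2 - 1, so du = (2*x) dx.
Rewriting, the integral becomes -3·∫ sin(u) du = -3·-cos(u).
Substituting back, u = x**2 - 1.

3*cos(x**2 - 1) + C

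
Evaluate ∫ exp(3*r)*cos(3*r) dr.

Let I denote the integral. Integrate by parts with u = cos(3*r), dv = exp(3*r) dr, so v = exp(3*r)/3: I = exp(3*r)*cos(3*r)/3 + ∫ exp(3*r)*sin(3*r) dr.
Apply parts again with u = sin(3*r), dv = exp(3*r) dr: ∫ exp(3*r)*sin(3*r) dr = exp(3*r)*sin(3*r)/3 − I. Substituting back brings back I: I = exp(3*r)*sin(3*r)/3 + exp(3*r)*cos(3*r)/3 − I.
Solving for I: (1 + 1)·I equals the remaining terms, so I = (1/2)·(exp(3*r)*sin(3*r)/3 + exp(3*r)*cos(3*r)/3).

exp(3*r)*sin(3*r)/6 + exp(3*r)*cos(3*r)/6 + C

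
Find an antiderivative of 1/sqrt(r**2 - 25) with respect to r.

log(r + sqrt(r**2 - 25)) + C

Substitute r = 5·sec(θ), so dr = 5·sec(θ)*tan(θ) dθ and the radical becomes sqrt(r**2 - 25) = 5·tan(θ) by the Pythagorean identity.
Integrate the resulting trig expression in θ, then back-substitute sec(θ) = r/5, tan(θ) = sqrt(r**2 - 25)/5 (absorbing any constant into C).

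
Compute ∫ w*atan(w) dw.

w**2*atan(w)/2 - w/2 + atan(w)/2 + C

Use integration by parts with u = arctan(w), dv = w dw.
Then du = 1/(w**2 + 1) dw.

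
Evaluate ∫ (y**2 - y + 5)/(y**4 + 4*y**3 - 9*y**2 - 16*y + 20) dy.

log(y - 2)/4 + 11*log(y + 2)/36 - 5*log(y**2 + 4*y - 5)/18 + C

Factor the denominator: (y - 2)*(y - 1)*(y + 2)*(y + 5).
Partial-fraction decomposition: -5/(18*(y + 5)) + 11/(36*(y + 2)) - 5/(18*(y - 1)) + 1/(4*(y - 2)).
Integrate each term: A/(y−a) contributes A·log|y−a|.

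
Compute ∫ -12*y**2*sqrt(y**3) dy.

-8*(y**3)**(3/2)/3 + C

Let u = y**3, so du = (3*y**2) dy.
Rewriting, the integral becomes -4·∫ √u du = -4·(2/3)u^(3/2).
Substituting back, u = y**3.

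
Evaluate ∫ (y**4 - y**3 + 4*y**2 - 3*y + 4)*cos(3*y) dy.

y**4*sin(3*y)/3 - y**3*sin(3*y)/3 + 4*y**3*cos(3*y)/9 + 8*y**2*sin(3*y)/9 - y**2*cos(3*y)/3 - 7*y*sin(3*y)/9 + 16*y*cos(3*y)/27 + 92*sin(3*y)/81 - 7*cos(3*y)/27 + C

Use integration by parts with u = y**4 - y**3 + 4*y**2 - 3*y + 4, dv = cos(3*y) dy, so v = sin(3*y)/3.
Apply parts 4 times (tabular method): alternate signs, differentiate u down to 0, integrate dv up.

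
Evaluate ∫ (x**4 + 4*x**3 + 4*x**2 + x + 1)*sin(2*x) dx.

-x**4*cos(2*x)/2 + x**3*sin(2*x) - 2*x**3*cos(2*x) + 3*x**2*sin(2*x) - x**2*cos(2*x)/2 + x*sin(2*x)/2 + 5*x*cos(2*x)/2 - 5*sin(2*x)/4 - cos(2*x)/4 + C

Use integration by parts with u = x**4 + 4*x**3 + 4*x**2 + x + 1, dv = sin(2*x) dx, so v = -cos(2*x)/2.
Apply parts 4 times (tabular method): alternate signs, differentiate u down to 0, integrate dv up.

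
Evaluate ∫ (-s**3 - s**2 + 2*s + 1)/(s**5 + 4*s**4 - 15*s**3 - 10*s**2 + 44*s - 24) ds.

Factor the denominator: (s - 2)*(s - 1)**2*(s + 2)*(s + 6).
Partial-fraction decomposition: 169/(1568*(s + 6)) - 1/(144*(s + 2)) + 52/(441*(s - 1)) - 1/(21*(s - 1)**2) - 7/(32*(s - 2)).
Integrate each term; A/(s−a) gives A·log|s−a|; A/(s−a)² gives −A/(s−a).

-7*log(s - 2)/32 + 52*log(s - 1)/441 - log(s + 2)/144 + 169*log(s + 6)/1568 + 1/(21*s - 21) + C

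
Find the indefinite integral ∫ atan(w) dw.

w*atan(w) - log(w**2 + 1)/2 + C

Use integration by parts with u = arctan(w), dv = dw.
Then du = 1/(w**2 + 1) dw.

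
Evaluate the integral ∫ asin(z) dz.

Use integration by parts with u = arcsin(z), dv = dz.
Then du = 1/sqrt(-z**2 + 1) dz.

z*asin(z) + sqrt(-z**2 + 1) + C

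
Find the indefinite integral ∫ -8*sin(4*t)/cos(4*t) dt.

2*log(cos(4*t)) + C

Let u = cos(4*t), so du = (-4*sin(4*t)) dt.
Rewriting, the integral becomes 2·∫ 1/u du = 2·log(u).
Substituting back, u = cos(4*t).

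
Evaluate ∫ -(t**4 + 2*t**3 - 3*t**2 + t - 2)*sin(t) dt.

t**4*cos(t) - 4*t**3*sin(t) + 2*t**3*cos(t) - 6*t**2*sin(t) - 15*t**2*cos(t) + 30*t*sin(t) - 11*t*cos(t) + 11*sin(t) + 28*cos(t) + C

Use integration by parts with u = t**4 + 2*t**3 - 3*t**2 + t - 2, dv = -sin(t) dt, so v = cos(t).
Apply parts 4 times (tabular method): alternate signs, differentiate u down to 0, integrate dv up.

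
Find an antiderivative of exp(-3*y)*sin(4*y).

Let I denote the integral. Integrate by parts with u = sin(4*y), dv = exp(-3*y) dy, so v = -exp(-3*y)/3: I = -exp(-3*y)*sin(4*y)/3 + (4/3)·∫ exp(-3*y)*cos(4*y) dy.
Apply parts again with u = cos(4*y), dv = exp(-3*y) dy: ∫ exp(-3*y)*cos(4*y) dy = -exp(-3*y)*cos(4*y)/3 − (4/3)·I. Substituting back brings back I: I = -exp(-3*y)*sin(4*y)/3 - 4*exp(-3*y)*cos(4*y)/9 − (16/9)·I.
Solving for I: (1 + 16/9)·I equals the remaining terms, so I = (9/25)·(-exp(-3*y)*sin(4*y)/3 - 4*exp(-3*y)*cos(4*y)/9).

-3*exp(-3*y)*sin(4*y)/25 - 4*exp(-3*y)*cos(4*y)/25 + C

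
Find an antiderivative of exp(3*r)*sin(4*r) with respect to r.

Let I denote the integral. Integrate by parts with u = sin(4*r), dv = exp(3*r) dr, so v = exp(3*r)/3: I = exp(3*r)*sin(4*r)/3 − (4/3)·∫ exp(3*r)*cos(4*r) dr.
Apply parts again with u = cos(4*r), dv = exp(3*r) dr: ∫ exp(3*r)*cos(4*r) dr = exp(3*r)*cos(4*r)/3 + (4/3)·I. Substituting back brings back I: I = exp(3*r)*sin(4*r)/3 - 4*exp(3*r)*cos(4*r)/9 − (16/9)·I.
Solving for I: (1 + 16/9)·I equals the remaining terms, so I = (9/25)·(exp(3*r)*sin(4*r)/3 - 4*exp(3*r)*cos(4*r)/9).

3*exp(3*r)*sin(4*r)/25 - 4*exp(3*r)*cos(4*r)/25 + C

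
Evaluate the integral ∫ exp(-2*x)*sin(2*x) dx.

-exp(-2*x)*sin(2*x)/4 - exp(-2*x)*cos(2*x)/4 + C

Let I denote the integral. Integrate by parts with u = sin(2*x), dv = exp(-2*x) dx, so v = -exp(-2*x)/2: I = -exp(-2*x)*sin(2*x)/2 + ∫ exp(-2*x)*cos(2*x) dx.
Apply parts again with u = cos(2*x), dv = exp(-2*x) dx: ∫ exp(-2*x)*cos(2*x) dx = -exp(-2*x)*cos(2*x)/2 − I. Substituting back brings back I: I = -exp(-2*x)*sin(2*x)/2 - exp(-2*x)*cos(2*x)/2 − I.
Solving for I: (1 + 1)·I equals the remaining terms, so I = (1/2)·(-exp(-2*x)*sin(2*x)/2 - exp(-2*x)*cos(2*x)/2).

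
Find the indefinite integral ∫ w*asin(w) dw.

w**2*asin(w)/2 + w*sqrt(-w**2 + 1)/4 - asin(w)/4 + C

Use integration by parts with u = arcsin(w), dv = w dw.
Then du = 1/sqrt(-w**2 + 1) dw.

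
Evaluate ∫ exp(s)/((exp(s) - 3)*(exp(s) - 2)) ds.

log(exp(s) - 3) - log(exp(s) - 2) + C

Let u = e^s, du = e^s ds.
The integral becomes ∫ du/((u-3)(u-2)); decompose into partial fractions.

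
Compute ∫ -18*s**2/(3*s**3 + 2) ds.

Let u = 3*s**3 + 2, so du = (9*s**2) ds.
Rewriting, the integral becomes -2·∫ 1/u du = -2·log(u).
Substituting back, u = 3*s**3 + 2.

-2*log(3*s**3 + 2) + C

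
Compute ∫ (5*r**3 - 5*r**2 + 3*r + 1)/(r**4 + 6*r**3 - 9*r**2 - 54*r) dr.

-log(r)/54 + 50*log(r - 3)/81 - 94*log(r + 3)/27 + 1277*log(r + 6)/162 + C

Factor the denominator: r*(r - 3)*(r + 3)*(r + 6).
Partial-fraction decomposition: 1277/(162*(r + 6)) - 94/(27*(r + 3)) + 50/(81*(r - 3)) - 1/(54*r).
Integrate each term: A/(r−a) contributes A·log|r−a|.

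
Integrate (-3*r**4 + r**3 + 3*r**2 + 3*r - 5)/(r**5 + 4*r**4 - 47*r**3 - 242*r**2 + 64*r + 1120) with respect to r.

-6697*log(r - 7)/7260 + 3*log(r - 2)/140 + 10191*log(r + 4)/484 - 1945*log(r + 5)/84 + 267/(22*r + 88) + C

Factor the denominator: (r - 7)*(r - 2)*(r + 4)**2*(r + 5).
Partial-fraction decomposition: -1945/(84*(r + 5)) + 10191/(484*(r + 4)) - 267/(22*(r + 4)**2) + 3/(140*(r - 2)) - 6697/(7260*(r - 7)).
Integrate each term; A/(r−a) gives A·log|r−a|; A/(r−a)² gives −A/(r−a).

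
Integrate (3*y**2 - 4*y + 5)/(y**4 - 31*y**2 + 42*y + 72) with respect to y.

37*log(y - 4)/50 - 5*log(y - 3)/9 + 3*log(y + 1)/25 - 137*log(y + 6)/450 + C

Factor the denominator: (y - 4)*(y - 3)*(y + 1)*(y + 6).
Partial-fraction decomposition: -137/(450*(y + 6)) + 3/(25*(y + 1)) - 5/(9*(y - 3)) + 37/(50*(y - 4)).
Integrate each term: A/(y−a) contributes A·log|y−a|.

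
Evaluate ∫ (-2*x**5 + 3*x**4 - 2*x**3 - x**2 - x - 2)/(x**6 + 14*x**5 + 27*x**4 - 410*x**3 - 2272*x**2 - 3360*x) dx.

Factor the denominator: x*(x - 6)*(x + 4)**2*(x + 5)*(x + 7).
Partial-fraction decomposition: -41459/(1638*(x + 7)) + 8353/(110*(x + 5)) - 37789/(720*(x + 4)) + 293/(12*(x + 4)**2) - 607/(4290*(x - 6)) + 1/(1680*x).
Integrate each term; A/(x−a) gives A·log|x−a|; A/(x−a)² gives −A/(x−a).

log(x)/1680 - 607*log(x - 6)/4290 - 37789*log(x + 4)/720 + 8353*log(x + 5)/110 - 41459*log(x + 7)/1638 - 293/(12*x + 48) + C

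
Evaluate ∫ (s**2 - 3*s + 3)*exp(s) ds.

(s**2 - 5*s + 8)*exp(s) + C

Use integration by parts with u = s**2 - 3*s + 3, dv = exp(s) ds, so v = exp(s).
Apply parts 2 times (tabular method): alternate signs, differentiate u down to 0, integrate dv up.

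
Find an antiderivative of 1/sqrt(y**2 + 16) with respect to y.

log(y + sqrt(y**2 + 16)) + C

Substitute y = 4·tan(θ), so dy = 4·sec(θ)^2 dθ and the radical becomes sqrt(y**2 + 16) = 4·sec(θ) by the Pythagorean identity.
Integrate the resulting trig expression in θ, then back-substitute tan(θ) = y/4, sec(θ) = sqrt(y**2 + 16)/4 (absorbing any constant into C).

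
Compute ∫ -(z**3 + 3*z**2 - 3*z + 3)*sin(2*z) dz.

z**3*cos(2*z)/2 - 3*z**2*sin(2*z)/4 + 3*z**2*cos(2*z)/2 - 3*z*sin(2*z)/2 - 9*z*cos(2*z)/4 + 9*sin(2*z)/8 + 3*cos(2*z)/4 + C

Use integration by parts with u = z**3 + 3*z**2 - 3*z + 3, dv = -sin(2*z) dz, so v = cos(2*z)/2.
Apply parts 3 times (tabular method): alternate signs, differentiate u down to 0, integrate dv up.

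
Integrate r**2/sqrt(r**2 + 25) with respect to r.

r*sqrt(r**2 + 25)/2 - 25*log(r + sqrt(r**2 + 25))/2 + C

Substitute r = 5·tan(θ), so dr = 5·sec(θ)^2 dθ and the radical becomes sqrt(r**2 + 25) = 5·sec(θ) by the Pythagorean identity.
Integrate the resulting trig expression in θ, then back-substitute tan(θ) = r/5, sec(θ) = sqrt(r**2 + 25)/5 (absorbing any constant into C).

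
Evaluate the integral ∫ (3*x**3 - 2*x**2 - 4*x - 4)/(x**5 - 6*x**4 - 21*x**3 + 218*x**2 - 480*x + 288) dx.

-23*log(x - 4)/9 + 47*log(x - 3)/18 + log(x - 1)/18 - log(x + 6)/9 - 14/(3*x - 12) + C

Factor the denominator: (x - 4)**2*(x - 3)*(x - 1)*(x + 6).
Partial-fraction decomposition: -1/(9*(x + 6)) + 1/(18*(x - 1)) + 47/(18*(x - 3)) - 23/(9*(x - 4)) + 14/(3*(x - 4)**2).
Integrate each term; A/(x−a) gives A·log|x−a|; A/(x−a)² gives −A/(x−a).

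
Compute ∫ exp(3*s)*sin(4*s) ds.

Let I denote the integral. Integrate by parts with u = sin(4*s), dv = exp(3*s) ds, so v = exp(3*s)/3: I = exp(3*s)*sin(4*s)/3 − (4/3)·∫ exp(3*s)*cos(4*s) ds.
Apply parts again with u = cos(4*s), dv = exp(3*s) ds: ∫ exp(3*s)*cos(4*s) ds = exp(3*s)*cos(4*s)/3 + (4/3)·I. Substituting back brings back I: I = exp(3*s)*sin(4*s)/3 - 4*exp(3*s)*cos(4*s)/9 − (16/9)·I.
Solving for I: (1 + 16/9)·I equals the remaining terms, so I = (9/25)·(exp(3*s)*sin(4*s)/3 - 4*exp(3*s)*cos(4*s)/9).

3*exp(3*s)*sin(4*s)/25 - 4*exp(3*s)*cos(4*s)/25 + C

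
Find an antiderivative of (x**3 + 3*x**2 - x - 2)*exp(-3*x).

Use integration by parts with u = x**3 + 3*x**2 - x - 2, dv = exp(-3*x) dx, so v = -exp(-3*x)/3.
Apply parts 3 times (tabular method): alternate signs, differentiate u down to 0, integrate dv up.

(-9*x**3 - 36*x**2 - 15*x + 13)*exp(-3*x)/27 + C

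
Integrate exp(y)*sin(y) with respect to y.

exp(y)*sin(y)/2 - exp(y)*cos(y)/2 + C

Let I denote the integral. Integrate by parts with u = sin(y), dv = exp(y) dy, so v = exp(y): I = exp(y)*sin(y) − ∫ exp(y)*cos(y) dy.
Apply parts again with u = cos(y), dv = exp(y) dy: ∫ exp(y)*cos(y) dy = exp(y)*cos(y) + I. Substituting back brings back I: I = exp(y)*sin(y) - exp(y)*cos(y) − I.
Solving for I: (1 + 1)·I equals the remaining terms, so I = (1/2)·(exp(y)*sin(y) - exp(y)*cos(y)).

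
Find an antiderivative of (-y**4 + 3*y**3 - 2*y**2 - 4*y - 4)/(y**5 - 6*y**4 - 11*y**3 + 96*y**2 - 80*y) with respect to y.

Factor the denominator: y*(y - 5)*(y - 4)*(y - 1)*(y + 4).
Partial-fraction decomposition: -13/(40*(y + 4)) - 2/(15*(y - 1)) + 29/(24*(y - 4)) - 9/(5*(y - 5)) + 1/(20*y).
Integrate each term: A/(y−a) contributes A·log|y−a|.

log(y)/20 - 9*log(y - 5)/5 + 29*log(y - 4)/24 - 2*log(y - 1)/15 - 13*log(y + 4)/40 + C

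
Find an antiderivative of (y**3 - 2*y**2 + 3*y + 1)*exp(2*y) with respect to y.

Use integration by parts with u = y**3 - 2*y**2 + 3*y + 1, dv = exp(2*y) dy, so v = exp(2*y)/2.
Apply parts 3 times (tabular method): alternate signs, differentiate u down to 0, integrate dv up.

(4*y**3 - 14*y**2 + 26*y - 9)*exp(2*y)/8 + C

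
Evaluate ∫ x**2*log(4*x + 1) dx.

x**3*log(4*x + 1)/3 - x**3/9 + x**2/24 - x/48 + log(4*x + 1)/192 + C

Use integration by parts with u = log(4*x + 1), dv = x**2 dx.
Then du = 4/(4*x + 1) dx and v = x**3/3.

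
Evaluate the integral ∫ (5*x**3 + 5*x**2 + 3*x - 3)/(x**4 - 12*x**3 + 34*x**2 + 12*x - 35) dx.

989*log(x - 7)/48 - 127*log(x - 5)/8 + 5*log(x - 1)/24 + log(x + 1)/16 + C

Factor the denominator: (x - 7)*(x - 5)*(x - 1)*(x + 1).
Partial-fraction decomposition: 1/(16*(x + 1)) + 5/(24*(x - 1)) - 127/(8*(x - 5)) + 989/(48*(x - 7)).
Integrate each term: A/(x−a) contributes A·log|x−a|.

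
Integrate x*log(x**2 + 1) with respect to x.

Let u = x**2 + 1, so du = (2*x) dx.
The integral becomes (1/2)·∫ log(u) du; integrate by parts with u′=log(u), dv′=du.

x**2*log(x**2 + 1)/2 - x**2/2 + log(x**2 + 1)/2 + C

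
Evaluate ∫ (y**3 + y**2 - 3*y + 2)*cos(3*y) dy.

y**3*sin(3*y)/3 + y**2*sin(3*y)/3 + y**2*cos(3*y)/3 - 11*y*sin(3*y)/9 + 2*y*cos(3*y)/9 + 16*sin(3*y)/27 - 11*cos(3*y)/27 + C

Use integration by parts with u = y**3 + y**2 - 3*y + 2, dv = cos(3*y) dy, so v = sin(3*y)/3.
Apply parts 3 times (tabular method): alternate signs, differentiate u down to 0, integrate dv up.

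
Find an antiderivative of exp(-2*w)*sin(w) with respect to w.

Let I denote the integral. Integrate by parts with u = sin(w), dv = exp(-2*w) dw, so v = -exp(-2*w)/2: I = -exp(-2*w)*sin(w)/2 + (1/2)·∫ exp(-2*w)*cos(w) dw.
Apply parts again with u = cos(w), dv = exp(-2*w) dw: ∫ exp(-2*w)*cos(w) dw = -exp(-2*w)*cos(w)/2 − (1/2)·I. Substituting back brings back I: I = -exp(-2*w)*sin(w)/2 - exp(-2*w)*cos(w)/4 − (1/4)·I.
Solving for I: (1 + 1/4)·I equals the remaining terms, so I = (4/5)·(-exp(-2*w)*sin(w)/2 - exp(-2*w)*cos(w)/4).

-2*exp(-2*w)*sin(w)/5 - exp(-2*w)*cos(w)/5 + C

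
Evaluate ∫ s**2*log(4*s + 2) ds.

Use integration by parts with u = log(4*s + 2), dv = s**2 ds.
Then du = 4/(4*s + 2) ds and v = s**3/3.

s**3*log(4*s + 2)/3 - s**3/9 + s**2/12 - s/12 + log(2*s + 1)/24 + C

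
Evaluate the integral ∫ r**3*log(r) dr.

r**4*log(r)/4 - r**4/16 + C

Use integration by parts with u = log(r), dv = r**3 dr.
Then du = 1/r dr and v = r**4/4.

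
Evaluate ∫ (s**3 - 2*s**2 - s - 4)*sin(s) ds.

Use integration by parts with u = s**3 - 2*s**2 - s - 4, dv = sin(s) ds, so v = -cos(s).
Apply parts 3 times (tabular method): alternate signs, differentiate u down to 0, integrate dv up.

-s**3*cos(s) + 3*s**2*sin(s) + 2*s**2*cos(s) - 4*s*sin(s) + 7*s*cos(s) - 7*sin(s) + C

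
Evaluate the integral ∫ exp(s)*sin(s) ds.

Let I denote the integral. Integrate by parts with u = sin(s), dv = exp(s) ds, so v = exp(s): I = exp(s)*sin(s) − ∫ exp(s)*cos(s) ds.
Apply parts again with u = cos(s), dv = exp(s) ds: ∫ exp(s)*cos(s) ds = exp(s)*cos(s) + I. Substituting back brings back I: I = exp(s)*sin(s) - exp(s)*cos(s) − I.
Solving for I: (1 + 1)·I equals the remaining terms, so I = (1/2)·(exp(s)*sin(s) - exp(s)*cos(s)).

exp(s)*sin(s)/2 - exp(s)*cos(s)/2 + C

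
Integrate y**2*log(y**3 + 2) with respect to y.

Let u = y**3 + 2, so du = (3*y**2) dy.
The integral becomes (1/3)·∫ log(u) du; integrate by parts with u′=log(u), dv′=du.

y**3*log(y**3 + 2)/3 - y**3/3 + 2*log(y**3 + 2)/3 + C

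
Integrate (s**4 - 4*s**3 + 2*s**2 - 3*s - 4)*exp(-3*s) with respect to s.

Use integration by parts with u = s**4 - 4*s**3 + 2*s**2 - 3*s - 4, dv = exp(-3*s) ds, so v = -exp(-3*s)/3.
Apply parts 4 times (tabular method): alternate signs, differentiate u down to 0, integrate dv up.

(-27*s**4 + 72*s**3 + 18*s**2 + 93*s + 139)*exp(-3*s)/81 + C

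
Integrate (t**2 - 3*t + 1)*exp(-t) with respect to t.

Use integration by parts with u = t**2 - 3*t + 1, dv = exp(-t) dt, so v = -exp(-t).
Apply parts 2 times (tabular method): alternate signs, differentiate u down to 0, integrate dv up.

(-t**2 + t)*exp(-t) + C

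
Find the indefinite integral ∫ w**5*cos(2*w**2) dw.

w**4*sin(2*w**2)/4 + w**2*cos(2*w**2)/4 - sin(2*w**2)/8 + C

Let u = w², du = 2w dw; rewrite as (1/2)∫ u^2·cos(2u) du.
Now integrate by parts 2 times.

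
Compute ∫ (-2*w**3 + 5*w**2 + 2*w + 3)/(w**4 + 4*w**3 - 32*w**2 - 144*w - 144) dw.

Factor the denominator: (w - 6)*(w + 2)**2*(w + 6).
Partial-fraction decomposition: -201/(64*(w + 6)) + 371/(256*(w + 2)) - 35/(32*(w + 2)**2) - 79/(256*(w - 6)).
Integrate each term; A/(w−a) gives A·log|w−a|; A/(w−a)² gives −A/(w−a).

-79*log(w - 6)/256 + 371*log(w + 2)/256 - 201*log(w + 6)/64 + 35/(32*w + 64) + C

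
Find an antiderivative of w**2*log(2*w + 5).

w**3*log(2*w + 5)/3 - w**3/9 + 5*w**2/12 - 25*w/12 + 125*log(2*w + 5)/24 + C

Use integration by parts with u = log(2*w + 5), dv = w**2 dw.
Then du = 2/(2*w + 5) dw and v = w**3/3.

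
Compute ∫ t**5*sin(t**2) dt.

Let u = t², du = 2t dt; rewrite as (1/2)∫ u^2·sin(1u) du.
Now integrate by parts 2 times.

-t**4*cos(t**2)/2 + t**2*sin(t**2) + cos(t**2) + C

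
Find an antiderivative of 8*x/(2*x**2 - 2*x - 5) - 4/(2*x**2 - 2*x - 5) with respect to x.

Let u = 2*x**2 - 2*x - 5, so du = (4*x - 2) dx.
Rewriting, the integral becomes 2·∫ 1/u du = 2·log(u).
Substituting back, u = 2*x**2 - 2*x - 5.

2*log(2*x**2 - 2*x - 5) + C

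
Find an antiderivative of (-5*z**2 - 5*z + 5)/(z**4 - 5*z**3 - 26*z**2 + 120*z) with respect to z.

log(z)/24 - 205*log(z - 6)/132 + 95*log(z - 4)/72 + 19*log(z + 5)/99 + C

Factor the denominator: z*(z - 6)*(z - 4)*(z + 5).
Partial-fraction decomposition: 19/(99*(z + 5)) + 95/(72*(z - 4)) - 205/(132*(z - 6)) + 1/(24*z).
Integrate each term: A/(z−a) contributes A·log|z−a|.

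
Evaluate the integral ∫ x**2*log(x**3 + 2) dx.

x**3*log(x**3 + 2)/3 - x**3/3 + 2*log(x**3 + 2)/3 + C

Let u = x**3 + 2, so du = (3*x**2) dx.
The integral becomes (1/3)·∫ log(u) du; integrate by parts with u′=log(u), dv′=du.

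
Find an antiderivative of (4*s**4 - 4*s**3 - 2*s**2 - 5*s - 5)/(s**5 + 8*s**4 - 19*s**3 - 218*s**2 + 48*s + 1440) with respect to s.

Factor the denominator: (s - 4)*(s - 3)*(s + 4)*(s + 5)*(s + 6).
Partial-fraction decomposition: 6001/(180*(s + 6)) - 165/(4*(s + 5)) + 1263/(112*(s + 4)) - 89/(252*(s - 3)) + 79/(80*(s - 4)).
Integrate each term: A/(s−a) contributes A·log|s−a|.

79*log(s - 4)/80 - 89*log(s - 3)/252 + 1263*log(s + 4)/112 - 165*log(s + 5)/4 + 6001*log(s + 6)/180 + C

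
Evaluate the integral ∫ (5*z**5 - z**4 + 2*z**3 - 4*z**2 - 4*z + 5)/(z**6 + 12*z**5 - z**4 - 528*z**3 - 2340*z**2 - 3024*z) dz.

Factor the denominator: z*(z - 7)*(z + 3)*(z + 4)*(z + 6)**2.
Partial-fraction decomposition: -22385/(1014*(z + 6)) - 40723/(468*(z + 6)**2) + 5547/(176*(z + 4)) - 1369/(270*(z + 3)) + 82101/(130130*(z - 7)) - 5/(3024*z).
Integrate each term; A/(z−a) gives A·log|z−a|; A/(z−a)² gives −A/(z−a).

-5*log(z)/3024 + 82101*log(z - 7)/130130 - 1369*log(z + 3)/270 + 5547*log(z + 4)/176 - 22385*log(z + 6)/1014 + 40723/(468*z + 2808) + C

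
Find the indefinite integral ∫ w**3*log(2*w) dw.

Use integration by parts with u = log(2*w), dv = w**3 dw.
Then du = 1/w dw and v = w**4/4.

w**4*(log(w) + log(2))/4 - w**4/16 + C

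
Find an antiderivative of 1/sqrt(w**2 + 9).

log(w + sqrt(w**2 + 9)) + C

Substitute w = 3·tan(θ), so dw = 3·sec(θ)^2 dθ and the radical becomes sqrt(w**2 + 9) = 3·sec(θ) by the Pythagorean identity.
Integrate the resulting trig expression in θ, then back-substitute tan(θ) = w/3, sec(θ) = sqrt(w**2 + 9)/3 (absorbing any constant into C).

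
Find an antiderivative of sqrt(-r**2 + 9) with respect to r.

r*sqrt(-r**2 + 9)/2 + 9*asin(r/3)/2 + C

Substitute r = 3·sin(θ), so dr = 3·cos(θ) dθ and the radical becomes sqrt(-r**2 + 9) = 3·cos(θ) by the Pythagorean identity.
Integrate the resulting trig expression in θ, then back-substitute θ = asin(r/3), sin(θ) = r/3, cos(θ) = sqrt(-r**2 + 9)/3 (absorbing any constant into C).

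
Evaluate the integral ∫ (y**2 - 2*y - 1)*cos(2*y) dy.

Use integration by parts with u = y**2 - 2*y - 1, dv = cos(2*y) dy, so v = sin(2*y)/2.
Apply parts 2 times (tabular method): alternate signs, differentiate u down to 0, integrate dv up.

y**2*sin(2*y)/2 - y*sin(2*y) + y*cos(2*y)/2 - 3*sin(2*y)/4 - cos(2*y)/2 + C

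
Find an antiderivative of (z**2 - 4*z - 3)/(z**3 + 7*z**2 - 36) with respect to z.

-7*log(z - 2)/40 - 6*log(z + 3)/5 + 19*log(z + 6)/8 + C

Factor the denominator: (z - 2)*(z + 3)*(z + 6).
Partial-fraction decomposition: 19/(8*(z + 6)) - 6/(5*(z + 3)) - 7/(40*(z - 2)).
Integrate each term: A/(z−a) contributes A·log|z−a|.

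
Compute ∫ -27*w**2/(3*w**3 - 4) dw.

Let u = 3*w**3 - 4, so du = (9*w**2) dw.
Rewriting, the integral becomes -3·∫ 1/u du = -3·log(u).
Substituting back, u = 3*w**3 - 4.

-3*log(3*w**3 - 4) + C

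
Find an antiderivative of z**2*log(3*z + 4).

Use integration by parts with u = log(3*z + 4), dv = z**2 dz.
Then du = 3/(3*z + 4) dz and v = z**3/3.

z**3*log(3*z + 4)/3 - z**3/9 + 2*z**2/9 - 16*z/27 + 64*log(3*z + 4)/81 + C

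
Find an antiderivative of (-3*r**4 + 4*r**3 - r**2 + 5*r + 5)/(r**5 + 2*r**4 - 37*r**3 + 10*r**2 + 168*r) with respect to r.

Factor the denominator: r*(r - 4)*(r - 3)*(r + 2)*(r + 7).
Partial-fraction decomposition: -4327/(1925*(r + 7)) + 89/(300*(r + 2)) + 62/(75*(r - 3)) - 503/(264*(r - 4)) + 5/(168*r).
Integrate each term: A/(r−a) contributes A·log|r−a|.

5*log(r)/168 - 503*log(r - 4)/264 + 62*log(r - 3)/75 + 89*log(r + 2)/300 - 4327*log(r + 7)/1925 + C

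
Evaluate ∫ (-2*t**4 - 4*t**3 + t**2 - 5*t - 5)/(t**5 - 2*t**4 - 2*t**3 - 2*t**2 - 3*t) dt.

Factor the denominator: t*(t - 3)*(t + 1)*(t**2 + 1).
Partial-fraction decomposition: -(17*t + 6)/(10*(t**2 + 1)) + 3/(8*(t + 1)) - 281/(120*(t - 3)) + 5/(3*t).
Integrate each term; A/(t−a) gives A·log|t−a|; the (Bt+D)/(t²+p²) term gives a log and an atan.

5*log(t)/3 - 281*log(t - 3)/120 + 3*log(t + 1)/8 - 17*log(t**2 + 1)/20 - 3*atan(t)/5 + C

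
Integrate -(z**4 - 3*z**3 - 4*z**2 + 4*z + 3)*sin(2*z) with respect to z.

Use integration by parts with u = z**4 - 3*z**3 - 4*z**2 + 4*z + 3, dv = -sin(2*z) dz, so v = cos(2*z)/2.
Apply parts 4 times (tabular method): alternate signs, differentiate u down to 0, integrate dv up.

z**4*cos(2*z)/2 - z**3*sin(2*z) - 3*z**3*cos(2*z)/2 + 9*z**2*sin(2*z)/4 - 7*z**2*cos(2*z)/2 + 7*z*sin(2*z)/2 + 17*z*cos(2*z)/4 - 17*sin(2*z)/8 + 13*cos(2*z)/4 + C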